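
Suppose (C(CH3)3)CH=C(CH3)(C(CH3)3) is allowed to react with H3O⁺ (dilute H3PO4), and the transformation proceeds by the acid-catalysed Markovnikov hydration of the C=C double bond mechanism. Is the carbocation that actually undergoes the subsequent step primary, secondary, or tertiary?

Step 1: The π electrons of the C=C bond attack a proton of H3O⁺; Markovnikov addition places the new C–H on the less-substituted alkene carbon, so the positive charge ends up on the more-substituted carbon — a tertiary carbocation. H2O is released.
No single 1,2-shift to an adjacent carbon would give a more-substituted cation, so no rearrangement occurs.

tertiary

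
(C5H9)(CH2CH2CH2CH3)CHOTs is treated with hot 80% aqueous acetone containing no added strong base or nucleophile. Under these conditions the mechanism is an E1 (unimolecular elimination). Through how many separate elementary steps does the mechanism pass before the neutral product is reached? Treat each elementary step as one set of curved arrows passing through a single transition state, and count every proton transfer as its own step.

3

Step 1: Ionisation: the C–O σ-bond cleaves heterolytically; both bonding electrons depart with TsO⁻, leaving a secondary carbocation at the α-carbon.
Step 2: A 1,2-hydride shift from the adjacent cyclopentyl carbon moves the positive charge from the secondary centre to an adjacent carbon, generating a more stable tertiary carbocation.
Step 3: A water molecule (solvent) deprotonates a β-carbon; as the C–H bond breaks, those electrons form the new alkene π bond.
Total: 3 elementary steps.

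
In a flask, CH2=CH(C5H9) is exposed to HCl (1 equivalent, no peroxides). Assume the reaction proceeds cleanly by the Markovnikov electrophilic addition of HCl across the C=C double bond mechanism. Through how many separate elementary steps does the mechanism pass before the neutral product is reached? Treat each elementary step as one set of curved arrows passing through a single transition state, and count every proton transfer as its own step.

3

Step 1: The π electrons of the C=C bond attack a proton of HCl; Markovnikov addition places the new C–H on the less-substituted alkene carbon, so the positive charge ends up on the more-substituted carbon — a secondary carbocation. The H–Cl bond breaks heterolytically, releasing Cl⁻.
Step 2: A 1,2-hydride shift from the adjacent cyclopentyl carbon moves the positive charge from the secondary centre to an adjacent carbon, generating a more stable tertiary carbocation.
Step 3: Cl⁻ captures the cation: a lone pair on Cl⁻ fills the empty p orbital, producing the alkyl halide product.
Total: 3 elementary steps.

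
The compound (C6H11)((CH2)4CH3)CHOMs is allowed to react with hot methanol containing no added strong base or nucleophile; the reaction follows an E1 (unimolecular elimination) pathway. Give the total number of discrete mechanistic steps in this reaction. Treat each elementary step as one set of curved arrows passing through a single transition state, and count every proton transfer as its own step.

Step 1: Ionisation: the C–O σ-bond cleaves heterolytically; both bonding electrons depart with MsO⁻, leaving a secondary carbocation at the α-carbon.
Step 2: A hydride (H with its bonding pair) migrates from the adjacent cyclohexyl carbon to the cationic centre — a 1,2-hydride shift — upgrading the secondary cation to a tertiary one.
Step 3: A methanol molecule (solvent) deprotonates a β-carbon; as the C–H bond breaks, those electrons form the new alkene π bond.
Total: 3 elementary steps.

3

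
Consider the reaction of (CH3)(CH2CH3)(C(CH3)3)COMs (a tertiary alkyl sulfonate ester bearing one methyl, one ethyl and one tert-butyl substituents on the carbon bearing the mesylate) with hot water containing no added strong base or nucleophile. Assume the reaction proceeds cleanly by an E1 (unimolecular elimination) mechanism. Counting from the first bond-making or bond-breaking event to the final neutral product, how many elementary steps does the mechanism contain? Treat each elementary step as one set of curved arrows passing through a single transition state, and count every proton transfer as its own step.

Step 1: The C–O bond breaks with both electrons going to the mesylate; MsO⁻ leaves and a tertiary carbocation remains.
(No 1,2-shift: no single shift to an adjacent carbon would give a more stable cation.)
Step 2: A weak base (a water molecule from the solvent) removes a proton from a carbon adjacent to the cationic centre; the electrons of that C–H bond become the new π(C=C) bond, giving the alkene.
Total: 2 elementary steps.

2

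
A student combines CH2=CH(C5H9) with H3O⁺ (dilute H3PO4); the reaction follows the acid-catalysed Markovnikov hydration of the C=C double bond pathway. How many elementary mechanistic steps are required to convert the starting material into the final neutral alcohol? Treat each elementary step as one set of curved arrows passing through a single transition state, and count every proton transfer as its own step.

Step 1: The π electrons of the C=C bond attack a proton of H3O⁺; Markovnikov addition places the new C–H on the less-substituted alkene carbon, so the positive charge ends up on the more-substituted carbon — a secondary carbocation. H2O is released.
Step 2: Carbocation rearrangement: a 1,2-hydride shift from the adjacent cyclopentyl carbon converts the initially-formed secondary cation into the more stable tertiary cation.
Step 3: Water acts as the nucleophile: an oxygen lone pair bonds to the cationic carbon, giving an oxonium-ion intermediate.
Step 4: Proton transfer from the O–H of the oxonium ion to H2O completes the catalytic cycle and yields the alcohol.
Total: 4 elementary steps.

4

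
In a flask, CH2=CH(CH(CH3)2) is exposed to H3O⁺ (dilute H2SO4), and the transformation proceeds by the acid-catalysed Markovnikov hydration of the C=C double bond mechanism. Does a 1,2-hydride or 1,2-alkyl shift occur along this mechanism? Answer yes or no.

yes

The first-formed carbocation is secondary.
The adjacent isopropyl carbon already bears 2 other carbon substituents and has a hydrogen to migrate; after a 1,2-hydride shift from that carbon the positive charge sits on a tertiary centre.
Tertiary is more stable than secondary, so the shift occurs.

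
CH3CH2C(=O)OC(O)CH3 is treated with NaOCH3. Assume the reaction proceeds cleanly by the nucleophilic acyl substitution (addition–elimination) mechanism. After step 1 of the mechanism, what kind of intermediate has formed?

tetrahedral intermediate

Step 1: CH3O⁻ adds to the carbonyl carbon; the C=O π electrons shift onto oxygen and a tetrahedral alkoxide intermediate forms.
After step 1 the species present is a tetrahedral intermediate.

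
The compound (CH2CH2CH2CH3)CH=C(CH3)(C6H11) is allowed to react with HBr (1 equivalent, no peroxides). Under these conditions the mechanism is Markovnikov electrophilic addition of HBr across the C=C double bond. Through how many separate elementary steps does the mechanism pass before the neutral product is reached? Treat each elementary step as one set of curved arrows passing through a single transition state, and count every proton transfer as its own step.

2

Step 1: The π electrons of the C=C bond attack a proton of HBr; Markovnikov addition places the new C–H on the less-substituted alkene carbon, so the positive charge ends up on the more-substituted carbon — a tertiary carbocation. The H–Br bond breaks heterolytically, releasing Br⁻.
(No 1,2-shift: no single shift to an adjacent carbon would give a more stable cation.)
Step 2: The Br⁻ anion donates a lone pair to the carbocation, forming the new C–Br σ-bond and giving the neutral alkyl halide.
Total: 2 elementary steps.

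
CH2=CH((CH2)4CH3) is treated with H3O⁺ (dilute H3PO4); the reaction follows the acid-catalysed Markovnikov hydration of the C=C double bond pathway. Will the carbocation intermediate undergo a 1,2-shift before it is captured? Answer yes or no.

The first-formed carbocation is secondary.
No single 1,2-shift to an adjacent carbon would produce a more-substituted cation than the one already present, so no rearrangement occurs.

no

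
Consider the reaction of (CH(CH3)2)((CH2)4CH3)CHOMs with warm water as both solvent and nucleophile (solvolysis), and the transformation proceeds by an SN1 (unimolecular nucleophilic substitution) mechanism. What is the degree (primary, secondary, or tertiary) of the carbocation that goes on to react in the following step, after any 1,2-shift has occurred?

Step 1: Ionisation: the C–O σ-bond cleaves heterolytically; both bonding electrons depart with MsO⁻, leaving a secondary carbocation at the α-carbon.
Step 2: Carbocation rearrangement: a 1,2-hydride shift from the adjacent isopropyl carbon converts the initially-formed secondary cation into the more stable tertiary cation.
The cation rearranges from secondary to tertiary via a 1,2-hydride shift from the adjacent isopropyl carbon; the tertiary cation is what reacts next.

tertiary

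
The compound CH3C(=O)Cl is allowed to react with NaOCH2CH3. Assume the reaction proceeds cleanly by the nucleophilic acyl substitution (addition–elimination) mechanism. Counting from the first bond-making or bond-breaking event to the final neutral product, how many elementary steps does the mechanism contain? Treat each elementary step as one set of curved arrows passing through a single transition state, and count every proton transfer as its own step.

Step 1: Nucleophilic addition of CH3CH2O⁻ to the acyl carbon breaks the π(C=O) bond and yields a tetrahedral, anionic intermediate.
Step 2: Elimination step: re-formation of the carbonyl π bond drives out Cl⁻, giving the new acyl compound.
Total: 2 elementary steps.

2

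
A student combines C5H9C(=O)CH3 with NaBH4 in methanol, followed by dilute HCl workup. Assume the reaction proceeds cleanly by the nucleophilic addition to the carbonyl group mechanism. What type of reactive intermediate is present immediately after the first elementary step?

Step 1: Nucleophilic addition: H⁻ (delivered from BH4⁻) adds to the carbonyl carbon, pushing the π(C=O) electron pair onto oxygen and giving a tetrahedral alkoxide.
After step 1 the species present is a tetrahedral alkoxide intermediate.

tetrahedral alkoxide intermediate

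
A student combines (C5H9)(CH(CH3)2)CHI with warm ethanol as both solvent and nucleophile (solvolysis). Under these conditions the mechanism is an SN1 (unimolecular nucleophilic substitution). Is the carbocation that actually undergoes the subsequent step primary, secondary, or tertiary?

Step 1: Unassisted departure of I⁻ (taking the C–I bonding pair) generates a secondary carbocation.
Step 2: Carbocation rearrangement: a 1,2-hydride shift from the adjacent isopropyl carbon converts the initially-formed secondary cation into the more stable tertiary cation.
The cation rearranges from secondary to tertiary via a 1,2-hydride shift from the adjacent isopropyl carbon; the tertiary cation is what reacts next.

tertiary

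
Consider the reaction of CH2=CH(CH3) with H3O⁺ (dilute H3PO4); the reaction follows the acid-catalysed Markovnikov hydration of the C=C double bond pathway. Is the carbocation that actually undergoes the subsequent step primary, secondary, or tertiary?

Step 1: The π electrons of the C=C bond attack a proton of H3O⁺; Markovnikov addition places the new C–H on the less-substituted alkene carbon, so the positive charge ends up on the more-substituted carbon — a secondary carbocation. H2O is released.
No single 1,2-shift to an adjacent carbon would give a more-substituted cation, so no rearrangement occurs.

secondary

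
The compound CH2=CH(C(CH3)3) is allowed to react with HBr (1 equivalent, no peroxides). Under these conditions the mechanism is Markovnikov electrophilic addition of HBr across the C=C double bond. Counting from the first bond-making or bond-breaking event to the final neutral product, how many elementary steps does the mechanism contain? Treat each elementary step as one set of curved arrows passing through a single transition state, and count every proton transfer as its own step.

Step 1: Electrophilic addition begins with the π(C=C) electrons forming a bond to the proton of HBr. Following Markovnikov's rule, the resulting cation is secondary. The H–Br bond breaks heterolytically, releasing Br⁻.
Step 2: Carbocation rearrangement: a 1,2-methyl shift from the adjacent tert-butyl carbon converts the initially-formed secondary cation into the more stable tertiary cation.
Step 3: The Br⁻ anion donates a lone pair to the carbocation, forming the new C–Br σ-bond and giving the neutral alkyl halide.
Total: 3 elementary steps.

3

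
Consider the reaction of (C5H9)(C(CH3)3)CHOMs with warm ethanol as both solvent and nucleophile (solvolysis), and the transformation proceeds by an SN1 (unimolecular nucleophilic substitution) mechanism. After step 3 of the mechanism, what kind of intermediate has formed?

Step 1: The C–O bond breaks with both electrons going to the mesylate; MsO⁻ leaves and a secondary carbocation remains.
Step 2: A hydride (H with its bonding pair) migrates from the adjacent cyclopentyl carbon to the cationic centre — a 1,2-hydride shift — upgrading the secondary cation to a tertiary one.
Step 3: A lone pair on the oxygen of CH3CH2OH attacks the carbocation, forming a new C–O σ-bond and an oxonium ion.
After step 3 the species present is an oxonium ion.

oxonium ion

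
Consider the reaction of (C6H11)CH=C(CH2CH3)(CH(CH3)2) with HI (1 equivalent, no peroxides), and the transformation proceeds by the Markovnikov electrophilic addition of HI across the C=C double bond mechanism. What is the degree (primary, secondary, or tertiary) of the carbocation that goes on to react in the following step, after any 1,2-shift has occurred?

tertiary

Step 1: The π electrons of the C=C bond attack a proton of HI; Markovnikov addition places the new C–H on the less-substituted alkene carbon, so the positive charge ends up on the more-substituted carbon — a tertiary carbocation. The H–I bond breaks heterolytically, releasing I⁻.
No single 1,2-shift to an adjacent carbon would give a more-substituted cation, so no rearrangement occurs.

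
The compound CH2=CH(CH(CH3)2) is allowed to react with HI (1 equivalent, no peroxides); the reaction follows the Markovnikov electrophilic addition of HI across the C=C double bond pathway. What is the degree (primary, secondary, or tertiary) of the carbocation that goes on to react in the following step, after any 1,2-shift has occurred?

tertiary

Step 1: The π electrons of the C=C bond attack a proton of HI; Markovnikov addition places the new C–H on the less-substituted alkene carbon, so the positive charge ends up on the more-substituted carbon — a secondary carbocation. The H–I bond breaks heterolytically, releasing I⁻.
Step 2: A 1,2-hydride shift from the adjacent isopropyl carbon moves the positive charge from the secondary centre to an adjacent carbon, generating a more stable tertiary carbocation.
The cation rearranges from secondary to tertiary via a 1,2-hydride shift from the adjacent isopropyl carbon; the tertiary cation is what reacts next.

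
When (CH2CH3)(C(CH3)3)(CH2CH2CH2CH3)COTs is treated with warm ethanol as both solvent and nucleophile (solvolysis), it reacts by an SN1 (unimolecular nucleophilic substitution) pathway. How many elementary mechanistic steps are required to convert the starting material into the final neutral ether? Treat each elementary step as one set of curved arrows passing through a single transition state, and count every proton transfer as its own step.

Step 1: Ionisation: the C–O σ-bond cleaves heterolytically; both bonding electrons depart with TsO⁻, leaving a tertiary carbocation at the α-carbon.
(No 1,2-shift: no single shift to an adjacent carbon would give a more stable cation.)
Step 2: A lone pair on the oxygen of CH3CH2OH attacks the carbocation, forming a new C–O σ-bond and an oxonium ion.
Step 3: A second solvent molecule removes the proton on oxygen, giving the neutral ether product.
Total: 3 elementary steps.

3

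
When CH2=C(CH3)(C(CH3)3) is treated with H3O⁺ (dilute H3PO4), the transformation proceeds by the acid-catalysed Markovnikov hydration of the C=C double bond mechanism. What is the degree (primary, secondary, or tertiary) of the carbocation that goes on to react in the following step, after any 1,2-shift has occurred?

tertiary

Step 1: Electrophilic addition begins with the π(C=C) electrons forming a bond to the proton of H3O⁺. Following Markovnikov's rule, the resulting cation is tertiary. H2O is released.
No single 1,2-shift to an adjacent carbon would give a more-substituted cation, so no rearrangement occurs.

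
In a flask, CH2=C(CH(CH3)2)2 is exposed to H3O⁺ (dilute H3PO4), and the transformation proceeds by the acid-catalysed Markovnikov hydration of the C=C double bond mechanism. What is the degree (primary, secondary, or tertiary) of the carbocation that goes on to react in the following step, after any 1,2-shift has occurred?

tertiary

Step 1: Electrophilic addition begins with the π(C=C) electrons forming a bond to the proton of H3O⁺. Following Markovnikov's rule, the resulting cation is tertiary. H2O is released.
No single 1,2-shift to an adjacent carbon would give a more-substituted cation, so no rearrangement occurs.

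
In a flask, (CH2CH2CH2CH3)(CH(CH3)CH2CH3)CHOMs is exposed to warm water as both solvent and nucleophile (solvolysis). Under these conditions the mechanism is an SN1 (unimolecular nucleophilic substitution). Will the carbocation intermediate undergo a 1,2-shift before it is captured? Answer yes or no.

The first-formed carbocation is secondary.
The adjacent sec-butyl carbon already bears 2 other carbon substituents and has a hydrogen to migrate; after a 1,2-hydride shift from that carbon the positive charge sits on a tertiary centre.
Tertiary is more stable than secondary, so the shift occurs.

yes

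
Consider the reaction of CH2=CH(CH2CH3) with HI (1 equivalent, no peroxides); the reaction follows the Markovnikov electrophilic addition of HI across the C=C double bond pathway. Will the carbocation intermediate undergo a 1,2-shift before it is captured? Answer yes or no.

no

The first-formed carbocation is secondary.
No single 1,2-shift to an adjacent carbon would produce a more-substituted cation than the one already present, so no rearrangement occurs.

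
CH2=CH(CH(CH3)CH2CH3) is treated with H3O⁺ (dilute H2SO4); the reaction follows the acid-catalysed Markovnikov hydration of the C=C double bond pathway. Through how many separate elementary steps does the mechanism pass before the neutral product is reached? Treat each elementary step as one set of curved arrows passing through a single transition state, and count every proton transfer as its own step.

Step 1: The π electrons of the C=C bond attack a proton of H3O⁺; Markovnikov addition places the new C–H on the less-substituted alkene carbon, so the positive charge ends up on the more-substituted carbon — a secondary carbocation. H2O is released.
Step 2: A 1,2-hydride shift from the adjacent sec-butyl carbon moves the positive charge from the secondary centre to an adjacent carbon, generating a more stable tertiary carbocation.
Step 3: Water acts as the nucleophile: an oxygen lone pair bonds to the cationic carbon, giving an oxonium-ion intermediate.
Step 4: Deprotonation of the oxonium ion by a water molecule delivers the neutral alcohol and regenerates the acid catalyst.
Total: 4 elementary steps.

4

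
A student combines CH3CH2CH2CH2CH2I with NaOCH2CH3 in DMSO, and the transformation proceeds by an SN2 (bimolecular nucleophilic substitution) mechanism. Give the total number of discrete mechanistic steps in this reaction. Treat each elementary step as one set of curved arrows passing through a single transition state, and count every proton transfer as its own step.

1

Step 1: The ethoxide nucleophile donates a lone pair from O to the α-carbon in a backside attack; simultaneously the C–I σ-bond breaks and both of its electrons leave with I⁻. One concerted step with inversion of configuration.
Total: 1 elementary step.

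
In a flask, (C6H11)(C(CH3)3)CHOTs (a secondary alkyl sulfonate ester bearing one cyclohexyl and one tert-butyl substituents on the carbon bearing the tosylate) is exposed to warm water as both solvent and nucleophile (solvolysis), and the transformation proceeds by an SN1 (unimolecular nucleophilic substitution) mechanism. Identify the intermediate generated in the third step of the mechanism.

oxonium ion

Step 1: Ionisation: the C–O σ-bond cleaves heterolytically; both bonding electrons depart with TsO⁻, leaving a secondary carbocation at the α-carbon.
Step 2: A 1,2-hydride shift from the adjacent cyclohexyl carbon moves the positive charge from the secondary centre to an adjacent carbon, generating a more stable tertiary carbocation.
Step 3: A lone pair on the oxygen of H2O attacks the carbocation, forming a new C–O σ-bond and an oxonium ion.
After step 3 the species present is an oxonium ion.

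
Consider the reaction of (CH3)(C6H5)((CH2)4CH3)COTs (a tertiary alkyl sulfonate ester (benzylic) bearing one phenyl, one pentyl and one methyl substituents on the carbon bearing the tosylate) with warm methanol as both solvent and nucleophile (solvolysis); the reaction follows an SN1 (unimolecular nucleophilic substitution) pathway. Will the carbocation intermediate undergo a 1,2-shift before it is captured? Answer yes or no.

The first-formed carbocation is tertiary.
No single 1,2-shift to an adjacent carbon would produce a more-substituted cation than the one already present, so no rearrangement occurs.

no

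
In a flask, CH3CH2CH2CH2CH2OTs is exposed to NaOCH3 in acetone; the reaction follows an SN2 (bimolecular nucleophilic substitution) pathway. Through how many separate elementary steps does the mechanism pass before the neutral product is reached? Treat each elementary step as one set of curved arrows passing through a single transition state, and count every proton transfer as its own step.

Step 1: Backside attack by CH3O⁻ on the carbon bearing the tosylate: the new C–O bond forms as the C–O bond breaks, with Walden inversion at carbon.
Total: 1 elementary step.

1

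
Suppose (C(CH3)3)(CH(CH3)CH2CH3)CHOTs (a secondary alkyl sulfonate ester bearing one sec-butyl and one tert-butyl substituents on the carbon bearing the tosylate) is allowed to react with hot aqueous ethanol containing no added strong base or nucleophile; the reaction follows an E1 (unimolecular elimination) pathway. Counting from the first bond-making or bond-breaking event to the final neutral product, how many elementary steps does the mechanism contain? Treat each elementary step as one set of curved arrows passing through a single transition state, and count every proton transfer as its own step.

3

Step 1: The C–O bond breaks with both electrons going to the tosylate; TsO⁻ leaves and a secondary carbocation remains.
Step 2: A 1,2-hydride shift from the adjacent sec-butyl carbon moves the positive charge from the secondary centre to an adjacent carbon, generating a more stable tertiary carbocation.
Step 3: A water (or ethanol) molecule (solvent) deprotonates a β-carbon; as the C–H bond breaks, those electrons form the new alkene π bond.
Total: 3 elementary steps.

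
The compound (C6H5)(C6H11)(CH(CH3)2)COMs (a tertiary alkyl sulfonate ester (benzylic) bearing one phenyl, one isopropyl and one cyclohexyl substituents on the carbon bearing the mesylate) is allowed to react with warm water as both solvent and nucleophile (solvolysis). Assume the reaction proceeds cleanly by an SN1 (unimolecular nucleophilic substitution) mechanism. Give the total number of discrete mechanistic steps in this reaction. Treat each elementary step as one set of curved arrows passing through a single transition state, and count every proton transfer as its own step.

3

Step 1: Ionisation: the C–O σ-bond cleaves heterolytically; both bonding electrons depart with MsO⁻, leaving a tertiary carbocation at the α-carbon.
(No 1,2-shift: no single shift to an adjacent carbon would give a more stable cation.)
Step 2: H2O donates an oxygen lone pair into the empty p orbital of the cation, giving a protonated alcohol (an oxonium ion).
Step 3: Proton transfer from the O–H of the oxonium ion to a solvent molecule delivers the neutral alcohol.
Total: 3 elementary steps.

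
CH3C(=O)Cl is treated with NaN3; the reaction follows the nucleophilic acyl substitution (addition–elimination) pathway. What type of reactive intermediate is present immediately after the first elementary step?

tetrahedral intermediate

Step 1: Nucleophilic addition of N3⁻ to the acyl carbon breaks the π(C=O) bond and yields a tetrahedral, anionic intermediate.
After step 1 the species present is a tetrahedral intermediate.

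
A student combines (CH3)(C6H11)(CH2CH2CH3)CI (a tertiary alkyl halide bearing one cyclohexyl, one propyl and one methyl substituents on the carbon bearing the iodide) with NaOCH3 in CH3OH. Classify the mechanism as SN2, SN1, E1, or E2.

E2

Conditions: a strong base with a tertiary substrate bearing a β-hydrogen.
These conditions are the textbook signature of the E2 pathway.
A strong (often hindered) base removes a β-H in concert with loss of the leaving group — bimolecular elimination.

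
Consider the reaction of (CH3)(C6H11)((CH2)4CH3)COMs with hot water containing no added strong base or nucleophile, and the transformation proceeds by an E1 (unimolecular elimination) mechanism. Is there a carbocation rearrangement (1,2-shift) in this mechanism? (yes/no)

no

The first-formed carbocation is tertiary.
No single 1,2-shift to an adjacent carbon would produce a more-substituted cation than the one already present, so no rearrangement occurs.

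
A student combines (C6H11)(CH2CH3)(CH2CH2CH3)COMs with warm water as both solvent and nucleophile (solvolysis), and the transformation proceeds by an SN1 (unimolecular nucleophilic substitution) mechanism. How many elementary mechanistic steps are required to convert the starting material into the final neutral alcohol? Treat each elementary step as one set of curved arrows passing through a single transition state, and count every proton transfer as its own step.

Step 1: Rate-determining heterolysis of the C–O bond gives MsO⁻ and a tertiary carbocation.
(No 1,2-shift: no single shift to an adjacent carbon would give a more stable cation.)
Step 2: A lone pair on the oxygen of H2O attacks the carbocation, forming a new C–O σ-bond and an oxonium ion.
Step 3: Proton transfer from the O–H of the oxonium ion to a solvent molecule delivers the neutral alcohol.
Total: 3 elementary steps.

3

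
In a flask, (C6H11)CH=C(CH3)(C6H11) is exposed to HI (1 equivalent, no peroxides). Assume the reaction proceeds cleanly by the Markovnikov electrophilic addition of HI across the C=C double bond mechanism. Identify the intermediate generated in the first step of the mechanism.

Step 1: The π electrons of the C=C bond attack a proton of HI; Markovnikov addition places the new C–H on the less-substituted alkene carbon, so the positive charge ends up on the more-substituted carbon — a tertiary carbocation. The H–I bond breaks heterolytically, releasing I⁻.
After step 1 the species present is a tertiary carbocation.

tertiary carbocation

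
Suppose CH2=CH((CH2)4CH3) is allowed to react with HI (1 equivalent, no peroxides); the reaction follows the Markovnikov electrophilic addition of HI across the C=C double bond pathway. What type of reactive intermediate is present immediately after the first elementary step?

Step 1: Protonation of the alkene by HI: the π bond acts as the nucleophile and picks up H⁺, giving the more stable (Markovnikov) secondary carbocation. The H–I bond breaks heterolytically, releasing I⁻.
After step 1 the species present is a secondary carbocation.

secondary carbocation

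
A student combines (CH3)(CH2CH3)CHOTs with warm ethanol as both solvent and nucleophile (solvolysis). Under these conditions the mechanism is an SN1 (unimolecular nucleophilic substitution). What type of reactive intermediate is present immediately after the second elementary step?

Step 1: Rate-determining heterolysis of the C–O bond gives TsO⁻ and a secondary carbocation.
Step 2: Nucleophilic capture: the oxygen of CH3CH2OH bonds to the cationic carbon, producing an oxonium-ion intermediate.
After step 2 the species present is an oxonium ion.

oxonium ion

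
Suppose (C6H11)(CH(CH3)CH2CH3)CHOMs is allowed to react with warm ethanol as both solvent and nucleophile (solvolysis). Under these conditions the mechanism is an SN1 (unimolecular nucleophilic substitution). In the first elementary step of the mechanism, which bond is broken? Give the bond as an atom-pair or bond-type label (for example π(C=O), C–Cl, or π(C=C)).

C–O

Step 1: The C–O bond breaks with both electrons going to the mesylate; MsO⁻ leaves and a secondary carbocation remains.
The bond broken in this step is the C–O bond.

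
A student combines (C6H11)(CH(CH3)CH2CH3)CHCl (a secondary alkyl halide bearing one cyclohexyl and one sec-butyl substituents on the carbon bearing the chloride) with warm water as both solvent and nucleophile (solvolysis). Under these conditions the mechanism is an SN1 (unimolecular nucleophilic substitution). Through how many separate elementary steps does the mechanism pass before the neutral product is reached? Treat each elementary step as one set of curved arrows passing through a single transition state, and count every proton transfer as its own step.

Step 1: Ionisation: the C–Cl σ-bond cleaves heterolytically; both bonding electrons depart with Cl⁻, leaving a secondary carbocation at the α-carbon.
Step 2: A 1,2-hydride shift from the adjacent cyclohexyl carbon moves the positive charge from the secondary centre to an adjacent carbon, generating a more stable tertiary carbocation.
Step 3: A lone pair on the oxygen of H2O attacks the carbocation, forming a new C–O σ-bond and an oxonium ion.
Step 4: Deprotonation of the oxonium oxygen by solvent water yields the neutral alcohol.
Total: 4 elementary steps.

4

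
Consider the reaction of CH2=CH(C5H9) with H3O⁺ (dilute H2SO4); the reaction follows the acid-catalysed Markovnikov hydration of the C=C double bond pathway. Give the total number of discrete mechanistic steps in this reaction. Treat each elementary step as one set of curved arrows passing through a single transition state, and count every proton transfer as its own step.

4

Step 1: Electrophilic addition begins with the π(C=C) electrons forming a bond to the proton of H3O⁺. Following Markovnikov's rule, the resulting cation is secondary. H2O is released.
Step 2: A 1,2-hydride shift from the adjacent cyclopentyl carbon moves the positive charge from the secondary centre to an adjacent carbon, generating a more stable tertiary carbocation.
Step 3: Water acts as the nucleophile: an oxygen lone pair bonds to the cationic carbon, giving an oxonium-ion intermediate.
Step 4: H2O removes a proton from the oxonium oxygen, regenerating H3O⁺ and giving the neutral alcohol.
Total: 4 elementary steps.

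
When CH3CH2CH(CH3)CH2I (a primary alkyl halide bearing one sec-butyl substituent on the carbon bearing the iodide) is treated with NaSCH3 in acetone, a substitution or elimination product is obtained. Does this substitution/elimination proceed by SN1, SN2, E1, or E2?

SN2

Conditions: a primary substrate with a strong nucleophile in the polar aprotic solvent acetone.
These conditions are the textbook signature of the SN2 pathway.
An unhindered substrate with a strong nucleophile in a polar aprotic solvent favours one-step backside displacement.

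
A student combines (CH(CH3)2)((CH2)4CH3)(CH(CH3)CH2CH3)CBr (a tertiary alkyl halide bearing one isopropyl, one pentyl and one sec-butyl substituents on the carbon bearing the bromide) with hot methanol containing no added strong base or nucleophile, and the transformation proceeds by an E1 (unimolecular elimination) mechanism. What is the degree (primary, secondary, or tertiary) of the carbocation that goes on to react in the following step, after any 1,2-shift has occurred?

tertiary

Step 1: Rate-determining heterolysis of the C–Br bond gives Br⁻ and a tertiary carbocation.
No single 1,2-shift to an adjacent carbon would give a more-substituted cation, so no rearrangement occurs.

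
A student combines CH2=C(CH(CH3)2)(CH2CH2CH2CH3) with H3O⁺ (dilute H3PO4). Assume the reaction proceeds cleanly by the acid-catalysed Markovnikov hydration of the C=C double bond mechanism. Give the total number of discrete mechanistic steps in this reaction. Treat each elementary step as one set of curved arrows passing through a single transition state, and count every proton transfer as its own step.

Step 1: The π electrons of the C=C bond attack a proton of H3O⁺; Markovnikov addition places the new C–H on the less-substituted alkene carbon, so the positive charge ends up on the more-substituted carbon — a tertiary carbocation. H2O is released.
(No 1,2-shift: no single shift to an adjacent carbon would give a more stable cation.)
Step 2: Nucleophilic capture of the cation by H2O produces the protonated alcohol (an oxonium ion).
Step 3: Proton transfer from the O–H of the oxonium ion to H2O completes the catalytic cycle and yields the alcohol.
Total: 3 elementary steps.

3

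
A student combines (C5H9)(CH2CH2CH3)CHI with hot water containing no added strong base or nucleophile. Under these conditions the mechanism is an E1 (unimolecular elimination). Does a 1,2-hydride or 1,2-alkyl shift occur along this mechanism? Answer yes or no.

yes

The first-formed carbocation is secondary.
The adjacent cyclopentyl carbon already bears 2 other carbon substituents and has a hydrogen to migrate; after a 1,2-hydride shift from that carbon the positive charge sits on a tertiary centre.
Tertiary is more stable than secondary, so the shift occurs.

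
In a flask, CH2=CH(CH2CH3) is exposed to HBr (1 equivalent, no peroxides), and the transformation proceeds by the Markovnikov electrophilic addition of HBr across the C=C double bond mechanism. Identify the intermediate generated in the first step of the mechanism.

Step 1: Protonation of the alkene by HBr: the π bond acts as the nucleophile and picks up H⁺, giving the more stable (Markovnikov) secondary carbocation. The H–Br bond breaks heterolytically, releasing Br⁻.
After step 1 the species present is a secondary carbocation.

secondary carbocation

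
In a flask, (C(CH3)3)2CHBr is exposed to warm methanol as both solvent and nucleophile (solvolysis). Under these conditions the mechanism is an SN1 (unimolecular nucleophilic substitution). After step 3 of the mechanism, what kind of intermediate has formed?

Step 1: The C–Br bond breaks with both electrons going to the bromide; Br⁻ leaves and a secondary carbocation remains.
Step 2: Carbocation rearrangement: a 1,2-methyl shift from the adjacent tert-butyl carbon converts the initially-formed secondary cation into the more stable tertiary cation.
Step 3: Nucleophilic capture: the oxygen of CH3OH bonds to the cationic carbon, producing an oxonium-ion intermediate.
After step 3 the species present is an oxonium ion.

oxonium ion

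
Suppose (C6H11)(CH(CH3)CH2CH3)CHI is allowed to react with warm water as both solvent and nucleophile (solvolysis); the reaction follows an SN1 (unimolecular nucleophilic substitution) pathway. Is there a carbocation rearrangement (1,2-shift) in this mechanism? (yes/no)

The first-formed carbocation is secondary.
The adjacent sec-butyl carbon already bears 2 other carbon substituents and has a hydrogen to migrate; after a 1,2-hydride shift from that carbon the positive charge sits on a tertiary centre.
Tertiary is more stable than secondary, so the shift occurs.

yes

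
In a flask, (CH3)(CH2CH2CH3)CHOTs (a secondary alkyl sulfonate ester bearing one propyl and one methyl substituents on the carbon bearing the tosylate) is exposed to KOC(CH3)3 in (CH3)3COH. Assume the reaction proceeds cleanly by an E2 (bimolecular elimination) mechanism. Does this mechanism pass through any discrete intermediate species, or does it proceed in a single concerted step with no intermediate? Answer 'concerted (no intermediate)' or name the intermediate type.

concerted (no intermediate)

The strong base (CH3)3CO⁻ removes a β-hydrogen; in the same concerted event the electrons of the breaking C–H bond form the new π(C=C) bond and the C–O σ-bond breaks, expelling TsO⁻. Anti-periplanar geometry; one transition state.
All bond changes occur in one transition state; no discrete intermediate is formed.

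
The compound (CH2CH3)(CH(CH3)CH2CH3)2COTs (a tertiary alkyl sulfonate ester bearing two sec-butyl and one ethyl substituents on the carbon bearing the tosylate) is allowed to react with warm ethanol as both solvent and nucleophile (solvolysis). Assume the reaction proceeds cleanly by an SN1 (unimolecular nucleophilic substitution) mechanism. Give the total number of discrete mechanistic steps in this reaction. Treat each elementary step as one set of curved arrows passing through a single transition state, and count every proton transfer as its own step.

Step 1: Unassisted departure of TsO⁻ (taking the C–O bonding pair) generates a tertiary carbocation.
(No 1,2-shift: no single shift to an adjacent carbon would give a more stable cation.)
Step 2: Nucleophilic capture: the oxygen of CH3CH2OH bonds to the cationic carbon, producing an oxonium-ion intermediate.
Step 3: Deprotonation of the oxonium oxygen by solvent ethanol yields the neutral ether.
Total: 3 elementary steps.

3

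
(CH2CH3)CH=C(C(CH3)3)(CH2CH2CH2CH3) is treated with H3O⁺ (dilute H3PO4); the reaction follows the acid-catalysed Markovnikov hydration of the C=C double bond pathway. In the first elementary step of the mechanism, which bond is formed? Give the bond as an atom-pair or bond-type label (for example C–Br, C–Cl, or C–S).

C–H

Step 1: Protonation of the alkene by H3O⁺: the π bond acts as the nucleophile and picks up H⁺, giving the more stable (Markovnikov) tertiary carbocation. H2O is released.
The bond formed in this step is the C–H bond.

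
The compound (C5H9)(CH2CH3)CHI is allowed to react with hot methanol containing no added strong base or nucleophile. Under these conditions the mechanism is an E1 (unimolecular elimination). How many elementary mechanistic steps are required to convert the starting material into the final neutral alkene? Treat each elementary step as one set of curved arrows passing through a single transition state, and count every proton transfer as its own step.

Step 1: Rate-determining heterolysis of the C–I bond gives I⁻ and a secondary carbocation.
Step 2: A hydride (H with its bonding pair) migrates from the adjacent cyclopentyl carbon to the cationic centre — a 1,2-hydride shift — upgrading the secondary cation to a tertiary one.
Step 3: A weak base (a methanol molecule from the solvent) removes a proton from a carbon adjacent to the cationic centre; the electrons of that C–H bond become the new π(C=C) bond, giving the alkene.
Total: 3 elementary steps.

3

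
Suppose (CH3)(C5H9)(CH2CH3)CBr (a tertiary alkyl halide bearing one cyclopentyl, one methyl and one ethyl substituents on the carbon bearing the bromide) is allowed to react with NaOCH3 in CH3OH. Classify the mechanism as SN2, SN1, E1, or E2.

Conditions: a strong base with a tertiary substrate bearing a β-hydrogen.
These conditions are the textbook signature of the E2 pathway.
A strong (often hindered) base removes a β-H in concert with loss of the leaving group — bimolecular elimination.

E2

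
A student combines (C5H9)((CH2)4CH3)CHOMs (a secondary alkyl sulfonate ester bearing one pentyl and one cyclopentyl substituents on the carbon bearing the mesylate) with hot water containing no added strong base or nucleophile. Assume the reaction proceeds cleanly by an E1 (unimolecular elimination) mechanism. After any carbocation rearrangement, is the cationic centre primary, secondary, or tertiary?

Step 1: The C–O bond breaks with both electrons going to the mesylate; MsO⁻ leaves and a secondary carbocation remains.
Step 2: A 1,2-hydride shift from the adjacent cyclopentyl carbon moves the positive charge from the secondary centre to an adjacent carbon, generating a more stable tertiary carbocation.
The cation rearranges from secondary to tertiary via a 1,2-hydride shift from the adjacent cyclopentyl carbon; the tertiary cation is what reacts next.

tertiary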